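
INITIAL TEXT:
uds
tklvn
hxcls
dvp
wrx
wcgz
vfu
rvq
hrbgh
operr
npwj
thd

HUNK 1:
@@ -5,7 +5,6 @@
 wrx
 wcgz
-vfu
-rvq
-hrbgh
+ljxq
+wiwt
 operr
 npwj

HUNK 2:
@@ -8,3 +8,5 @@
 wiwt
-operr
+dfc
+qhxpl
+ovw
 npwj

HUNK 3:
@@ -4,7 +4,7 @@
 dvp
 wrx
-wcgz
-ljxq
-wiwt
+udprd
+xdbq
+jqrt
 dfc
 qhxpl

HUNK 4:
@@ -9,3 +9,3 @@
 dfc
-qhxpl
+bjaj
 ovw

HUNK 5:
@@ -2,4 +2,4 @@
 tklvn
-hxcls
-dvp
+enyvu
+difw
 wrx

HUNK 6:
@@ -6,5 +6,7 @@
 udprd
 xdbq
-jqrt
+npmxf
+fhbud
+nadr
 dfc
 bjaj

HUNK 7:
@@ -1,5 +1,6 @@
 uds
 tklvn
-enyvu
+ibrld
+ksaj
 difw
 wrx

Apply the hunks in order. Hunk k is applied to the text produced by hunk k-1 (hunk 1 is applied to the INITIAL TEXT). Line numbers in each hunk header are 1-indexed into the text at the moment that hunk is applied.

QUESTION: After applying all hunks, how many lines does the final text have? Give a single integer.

Hunk 1: at line 5 remove [vfu,rvq,hrbgh] add [ljxq,wiwt] -> 11 lines: uds tklvn hxcls dvp wrx wcgz ljxq wiwt operr npwj thd
Hunk 2: at line 8 remove [operr] add [dfc,qhxpl,ovw] -> 13 lines: uds tklvn hxcls dvp wrx wcgz ljxq wiwt dfc qhxpl ovw npwj thd
Hunk 3: at line 4 remove [wcgz,ljxq,wiwt] add [udprd,xdbq,jqrt] -> 13 lines: uds tklvn hxcls dvp wrx udprd xdbq jqrt dfc qhxpl ovw npwj thd
Hunk 4: at line 9 remove [qhxpl] add [bjaj] -> 13 lines: uds tklvn hxcls dvp wrx udprd xdbq jqrt dfc bjaj ovw npwj thd
Hunk 5: at line 2 remove [hxcls,dvp] add [enyvu,difw] -> 13 lines: uds tklvn enyvu difw wrx udprd xdbq jqrt dfc bjaj ovw npwj thd
Hunk 6: at line 6 remove [jqrt] add [npmxf,fhbud,nadr] -> 15 lines: uds tklvn enyvu difw wrx udprd xdbq npmxf fhbud nadr dfc bjaj ovw npwj thd
Hunk 7: at line 1 remove [enyvu] add [ibrld,ksaj] -> 16 lines: uds tklvn ibrld ksaj difw wrx udprd xdbq npmxf fhbud nadr dfc bjaj ovw npwj thd
Final line count: 16

Answer: 16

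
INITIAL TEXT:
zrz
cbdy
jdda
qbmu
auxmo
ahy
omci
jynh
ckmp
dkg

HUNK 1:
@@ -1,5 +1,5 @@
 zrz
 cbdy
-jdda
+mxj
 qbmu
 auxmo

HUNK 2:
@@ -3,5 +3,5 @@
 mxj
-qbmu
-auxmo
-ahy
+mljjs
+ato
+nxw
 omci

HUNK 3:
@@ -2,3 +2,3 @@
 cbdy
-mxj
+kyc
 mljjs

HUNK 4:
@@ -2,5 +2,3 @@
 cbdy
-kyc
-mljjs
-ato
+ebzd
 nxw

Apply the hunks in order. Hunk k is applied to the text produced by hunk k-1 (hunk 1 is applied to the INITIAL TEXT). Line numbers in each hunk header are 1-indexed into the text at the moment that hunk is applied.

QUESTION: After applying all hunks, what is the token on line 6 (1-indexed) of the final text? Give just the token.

Answer: jynh

Derivation:
Hunk 1: at line 1 remove [jdda] add [mxj] -> 10 lines: zrz cbdy mxj qbmu auxmo ahy omci jynh ckmp dkg
Hunk 2: at line 3 remove [qbmu,auxmo,ahy] add [mljjs,ato,nxw] -> 10 lines: zrz cbdy mxj mljjs ato nxw omci jynh ckmp dkg
Hunk 3: at line 2 remove [mxj] add [kyc] -> 10 lines: zrz cbdy kyc mljjs ato nxw omci jynh ckmp dkg
Hunk 4: at line 2 remove [kyc,mljjs,ato] add [ebzd] -> 8 lines: zrz cbdy ebzd nxw omci jynh ckmp dkg
Final line 6: jynh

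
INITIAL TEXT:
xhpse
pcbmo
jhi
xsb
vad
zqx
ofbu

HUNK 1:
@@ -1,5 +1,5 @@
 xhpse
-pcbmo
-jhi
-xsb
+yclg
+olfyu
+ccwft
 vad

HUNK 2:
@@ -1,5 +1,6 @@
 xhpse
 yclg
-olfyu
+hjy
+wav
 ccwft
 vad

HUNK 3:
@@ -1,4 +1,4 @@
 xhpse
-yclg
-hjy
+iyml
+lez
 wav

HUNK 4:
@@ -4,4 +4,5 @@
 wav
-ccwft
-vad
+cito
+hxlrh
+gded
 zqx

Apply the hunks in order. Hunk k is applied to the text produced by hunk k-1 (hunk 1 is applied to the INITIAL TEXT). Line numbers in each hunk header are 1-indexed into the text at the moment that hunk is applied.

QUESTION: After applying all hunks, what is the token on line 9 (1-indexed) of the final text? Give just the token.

Hunk 1: at line 1 remove [pcbmo,jhi,xsb] add [yclg,olfyu,ccwft] -> 7 lines: xhpse yclg olfyu ccwft vad zqx ofbu
Hunk 2: at line 1 remove [olfyu] add [hjy,wav] -> 8 lines: xhpse yclg hjy wav ccwft vad zqx ofbu
Hunk 3: at line 1 remove [yclg,hjy] add [iyml,lez] -> 8 lines: xhpse iyml lez wav ccwft vad zqx ofbu
Hunk 4: at line 4 remove [ccwft,vad] add [cito,hxlrh,gded] -> 9 lines: xhpse iyml lez wav cito hxlrh gded zqx ofbu
Final line 9: ofbu

Answer: ofbu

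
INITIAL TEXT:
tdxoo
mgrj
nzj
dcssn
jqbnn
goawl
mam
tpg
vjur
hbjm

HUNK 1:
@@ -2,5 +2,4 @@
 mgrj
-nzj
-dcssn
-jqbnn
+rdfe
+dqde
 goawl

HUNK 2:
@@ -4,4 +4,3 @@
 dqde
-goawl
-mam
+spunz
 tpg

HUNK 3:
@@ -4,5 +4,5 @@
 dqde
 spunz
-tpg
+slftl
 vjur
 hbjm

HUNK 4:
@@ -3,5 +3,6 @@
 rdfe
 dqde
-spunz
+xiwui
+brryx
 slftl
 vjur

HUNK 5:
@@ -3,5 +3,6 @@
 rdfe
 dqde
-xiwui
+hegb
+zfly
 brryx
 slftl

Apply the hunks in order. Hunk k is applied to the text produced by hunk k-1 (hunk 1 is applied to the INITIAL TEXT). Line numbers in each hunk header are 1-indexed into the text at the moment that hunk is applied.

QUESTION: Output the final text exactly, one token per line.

Answer: tdxoo
mgrj
rdfe
dqde
hegb
zfly
brryx
slftl
vjur
hbjm

Derivation:
Hunk 1: at line 2 remove [nzj,dcssn,jqbnn] add [rdfe,dqde] -> 9 lines: tdxoo mgrj rdfe dqde goawl mam tpg vjur hbjm
Hunk 2: at line 4 remove [goawl,mam] add [spunz] -> 8 lines: tdxoo mgrj rdfe dqde spunz tpg vjur hbjm
Hunk 3: at line 4 remove [tpg] add [slftl] -> 8 lines: tdxoo mgrj rdfe dqde spunz slftl vjur hbjm
Hunk 4: at line 3 remove [spunz] add [xiwui,brryx] -> 9 lines: tdxoo mgrj rdfe dqde xiwui brryx slftl vjur hbjm
Hunk 5: at line 3 remove [xiwui] add [hegb,zfly] -> 10 lines: tdxoo mgrj rdfe dqde hegb zfly brryx slftl vjur hbjm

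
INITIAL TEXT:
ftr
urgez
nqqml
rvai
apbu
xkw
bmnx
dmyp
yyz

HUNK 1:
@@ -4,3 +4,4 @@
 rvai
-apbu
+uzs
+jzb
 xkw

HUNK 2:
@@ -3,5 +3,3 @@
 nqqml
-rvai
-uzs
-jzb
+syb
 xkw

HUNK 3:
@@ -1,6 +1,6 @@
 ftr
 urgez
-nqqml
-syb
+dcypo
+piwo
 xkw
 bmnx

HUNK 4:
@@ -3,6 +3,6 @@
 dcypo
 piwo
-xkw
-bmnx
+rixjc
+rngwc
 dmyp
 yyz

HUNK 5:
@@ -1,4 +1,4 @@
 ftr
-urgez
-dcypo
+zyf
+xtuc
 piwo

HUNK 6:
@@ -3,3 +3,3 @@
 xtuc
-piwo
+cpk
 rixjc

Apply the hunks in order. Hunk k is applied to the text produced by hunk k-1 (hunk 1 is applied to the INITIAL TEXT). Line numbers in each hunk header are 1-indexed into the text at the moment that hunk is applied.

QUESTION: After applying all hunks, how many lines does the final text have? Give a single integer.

Answer: 8

Derivation:
Hunk 1: at line 4 remove [apbu] add [uzs,jzb] -> 10 lines: ftr urgez nqqml rvai uzs jzb xkw bmnx dmyp yyz
Hunk 2: at line 3 remove [rvai,uzs,jzb] add [syb] -> 8 lines: ftr urgez nqqml syb xkw bmnx dmyp yyz
Hunk 3: at line 1 remove [nqqml,syb] add [dcypo,piwo] -> 8 lines: ftr urgez dcypo piwo xkw bmnx dmyp yyz
Hunk 4: at line 3 remove [xkw,bmnx] add [rixjc,rngwc] -> 8 lines: ftr urgez dcypo piwo rixjc rngwc dmyp yyz
Hunk 5: at line 1 remove [urgez,dcypo] add [zyf,xtuc] -> 8 lines: ftr zyf xtuc piwo rixjc rngwc dmyp yyz
Hunk 6: at line 3 remove [piwo] add [cpk] -> 8 lines: ftr zyf xtuc cpk rixjc rngwc dmyp yyz
Final line count: 8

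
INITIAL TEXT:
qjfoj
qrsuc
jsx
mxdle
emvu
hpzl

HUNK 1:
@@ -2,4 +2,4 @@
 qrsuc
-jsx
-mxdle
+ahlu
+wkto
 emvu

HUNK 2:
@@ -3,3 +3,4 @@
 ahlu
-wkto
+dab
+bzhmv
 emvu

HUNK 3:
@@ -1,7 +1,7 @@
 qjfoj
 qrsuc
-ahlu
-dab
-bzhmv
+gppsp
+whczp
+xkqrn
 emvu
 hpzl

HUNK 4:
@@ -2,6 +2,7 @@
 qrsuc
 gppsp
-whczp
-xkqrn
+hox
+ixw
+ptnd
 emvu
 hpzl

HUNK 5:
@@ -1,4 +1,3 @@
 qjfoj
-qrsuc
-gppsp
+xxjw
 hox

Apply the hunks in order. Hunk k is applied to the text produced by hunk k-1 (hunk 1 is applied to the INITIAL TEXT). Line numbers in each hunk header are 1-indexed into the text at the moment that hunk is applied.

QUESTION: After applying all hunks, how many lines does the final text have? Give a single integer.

Hunk 1: at line 2 remove [jsx,mxdle] add [ahlu,wkto] -> 6 lines: qjfoj qrsuc ahlu wkto emvu hpzl
Hunk 2: at line 3 remove [wkto] add [dab,bzhmv] -> 7 lines: qjfoj qrsuc ahlu dab bzhmv emvu hpzl
Hunk 3: at line 1 remove [ahlu,dab,bzhmv] add [gppsp,whczp,xkqrn] -> 7 lines: qjfoj qrsuc gppsp whczp xkqrn emvu hpzl
Hunk 4: at line 2 remove [whczp,xkqrn] add [hox,ixw,ptnd] -> 8 lines: qjfoj qrsuc gppsp hox ixw ptnd emvu hpzl
Hunk 5: at line 1 remove [qrsuc,gppsp] add [xxjw] -> 7 lines: qjfoj xxjw hox ixw ptnd emvu hpzl
Final line count: 7

Answer: 7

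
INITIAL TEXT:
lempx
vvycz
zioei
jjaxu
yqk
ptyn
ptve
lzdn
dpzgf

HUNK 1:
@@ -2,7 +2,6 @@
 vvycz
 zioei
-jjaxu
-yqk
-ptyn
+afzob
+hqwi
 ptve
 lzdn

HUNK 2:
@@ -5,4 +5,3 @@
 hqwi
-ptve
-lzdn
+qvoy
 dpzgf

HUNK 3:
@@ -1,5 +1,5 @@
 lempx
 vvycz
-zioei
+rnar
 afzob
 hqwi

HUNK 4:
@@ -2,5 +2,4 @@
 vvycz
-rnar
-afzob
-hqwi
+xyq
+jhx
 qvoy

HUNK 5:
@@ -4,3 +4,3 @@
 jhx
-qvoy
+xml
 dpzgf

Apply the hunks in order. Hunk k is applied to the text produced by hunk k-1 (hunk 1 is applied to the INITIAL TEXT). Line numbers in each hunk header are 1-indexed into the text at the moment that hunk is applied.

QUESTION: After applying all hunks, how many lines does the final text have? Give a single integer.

Hunk 1: at line 2 remove [jjaxu,yqk,ptyn] add [afzob,hqwi] -> 8 lines: lempx vvycz zioei afzob hqwi ptve lzdn dpzgf
Hunk 2: at line 5 remove [ptve,lzdn] add [qvoy] -> 7 lines: lempx vvycz zioei afzob hqwi qvoy dpzgf
Hunk 3: at line 1 remove [zioei] add [rnar] -> 7 lines: lempx vvycz rnar afzob hqwi qvoy dpzgf
Hunk 4: at line 2 remove [rnar,afzob,hqwi] add [xyq,jhx] -> 6 lines: lempx vvycz xyq jhx qvoy dpzgf
Hunk 5: at line 4 remove [qvoy] add [xml] -> 6 lines: lempx vvycz xyq jhx xml dpzgf
Final line count: 6

Answer: 6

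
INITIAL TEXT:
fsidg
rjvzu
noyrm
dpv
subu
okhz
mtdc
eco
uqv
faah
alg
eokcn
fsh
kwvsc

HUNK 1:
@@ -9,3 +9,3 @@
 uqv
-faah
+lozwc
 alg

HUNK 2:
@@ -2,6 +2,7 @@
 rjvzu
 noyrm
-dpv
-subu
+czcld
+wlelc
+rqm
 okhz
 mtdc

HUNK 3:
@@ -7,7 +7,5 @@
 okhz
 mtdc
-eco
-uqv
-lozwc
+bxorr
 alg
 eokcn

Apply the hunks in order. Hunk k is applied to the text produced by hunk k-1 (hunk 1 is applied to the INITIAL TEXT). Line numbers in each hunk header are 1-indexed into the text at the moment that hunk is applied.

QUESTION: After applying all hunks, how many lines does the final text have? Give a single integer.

Hunk 1: at line 9 remove [faah] add [lozwc] -> 14 lines: fsidg rjvzu noyrm dpv subu okhz mtdc eco uqv lozwc alg eokcn fsh kwvsc
Hunk 2: at line 2 remove [dpv,subu] add [czcld,wlelc,rqm] -> 15 lines: fsidg rjvzu noyrm czcld wlelc rqm okhz mtdc eco uqv lozwc alg eokcn fsh kwvsc
Hunk 3: at line 7 remove [eco,uqv,lozwc] add [bxorr] -> 13 lines: fsidg rjvzu noyrm czcld wlelc rqm okhz mtdc bxorr alg eokcn fsh kwvsc
Final line count: 13

Answer: 13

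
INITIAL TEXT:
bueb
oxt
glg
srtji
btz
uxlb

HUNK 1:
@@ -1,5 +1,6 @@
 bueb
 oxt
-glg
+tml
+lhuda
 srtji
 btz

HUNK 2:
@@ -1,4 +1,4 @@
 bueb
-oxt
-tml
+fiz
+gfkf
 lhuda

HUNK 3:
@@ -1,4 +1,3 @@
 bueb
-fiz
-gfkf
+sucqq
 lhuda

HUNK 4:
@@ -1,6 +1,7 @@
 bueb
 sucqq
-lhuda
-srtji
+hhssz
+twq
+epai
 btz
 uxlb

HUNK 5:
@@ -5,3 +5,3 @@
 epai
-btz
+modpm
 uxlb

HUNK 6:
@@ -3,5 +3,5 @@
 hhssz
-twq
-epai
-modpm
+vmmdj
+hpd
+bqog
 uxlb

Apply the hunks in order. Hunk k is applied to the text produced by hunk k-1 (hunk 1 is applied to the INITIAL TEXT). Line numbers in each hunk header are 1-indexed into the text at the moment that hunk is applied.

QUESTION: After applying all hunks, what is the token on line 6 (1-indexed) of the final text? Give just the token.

Answer: bqog

Derivation:
Hunk 1: at line 1 remove [glg] add [tml,lhuda] -> 7 lines: bueb oxt tml lhuda srtji btz uxlb
Hunk 2: at line 1 remove [oxt,tml] add [fiz,gfkf] -> 7 lines: bueb fiz gfkf lhuda srtji btz uxlb
Hunk 3: at line 1 remove [fiz,gfkf] add [sucqq] -> 6 lines: bueb sucqq lhuda srtji btz uxlb
Hunk 4: at line 1 remove [lhuda,srtji] add [hhssz,twq,epai] -> 7 lines: bueb sucqq hhssz twq epai btz uxlb
Hunk 5: at line 5 remove [btz] add [modpm] -> 7 lines: bueb sucqq hhssz twq epai modpm uxlb
Hunk 6: at line 3 remove [twq,epai,modpm] add [vmmdj,hpd,bqog] -> 7 lines: bueb sucqq hhssz vmmdj hpd bqog uxlb
Final line 6: bqog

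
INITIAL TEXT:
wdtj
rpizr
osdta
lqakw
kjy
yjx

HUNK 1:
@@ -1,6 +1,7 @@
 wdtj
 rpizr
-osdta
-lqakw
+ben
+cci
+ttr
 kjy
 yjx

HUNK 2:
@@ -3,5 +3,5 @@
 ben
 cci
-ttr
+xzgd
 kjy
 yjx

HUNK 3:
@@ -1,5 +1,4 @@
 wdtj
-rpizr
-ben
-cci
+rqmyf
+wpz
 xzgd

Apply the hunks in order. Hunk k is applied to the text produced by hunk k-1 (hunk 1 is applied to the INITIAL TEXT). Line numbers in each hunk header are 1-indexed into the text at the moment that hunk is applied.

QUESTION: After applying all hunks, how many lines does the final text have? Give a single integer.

Hunk 1: at line 1 remove [osdta,lqakw] add [ben,cci,ttr] -> 7 lines: wdtj rpizr ben cci ttr kjy yjx
Hunk 2: at line 3 remove [ttr] add [xzgd] -> 7 lines: wdtj rpizr ben cci xzgd kjy yjx
Hunk 3: at line 1 remove [rpizr,ben,cci] add [rqmyf,wpz] -> 6 lines: wdtj rqmyf wpz xzgd kjy yjx
Final line count: 6

Answer: 6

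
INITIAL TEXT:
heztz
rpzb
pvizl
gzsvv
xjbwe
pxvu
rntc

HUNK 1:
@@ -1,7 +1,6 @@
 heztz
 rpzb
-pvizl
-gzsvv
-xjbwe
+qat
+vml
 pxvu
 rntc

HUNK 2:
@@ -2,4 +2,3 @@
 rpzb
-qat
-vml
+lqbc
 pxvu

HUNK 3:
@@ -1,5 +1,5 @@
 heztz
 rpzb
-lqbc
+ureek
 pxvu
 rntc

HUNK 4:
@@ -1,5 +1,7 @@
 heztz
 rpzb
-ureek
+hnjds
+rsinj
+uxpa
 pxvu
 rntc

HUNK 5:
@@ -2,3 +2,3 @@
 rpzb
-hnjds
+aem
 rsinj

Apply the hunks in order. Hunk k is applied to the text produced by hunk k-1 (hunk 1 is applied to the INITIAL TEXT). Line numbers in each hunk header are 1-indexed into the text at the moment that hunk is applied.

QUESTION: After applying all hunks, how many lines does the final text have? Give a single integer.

Hunk 1: at line 1 remove [pvizl,gzsvv,xjbwe] add [qat,vml] -> 6 lines: heztz rpzb qat vml pxvu rntc
Hunk 2: at line 2 remove [qat,vml] add [lqbc] -> 5 lines: heztz rpzb lqbc pxvu rntc
Hunk 3: at line 1 remove [lqbc] add [ureek] -> 5 lines: heztz rpzb ureek pxvu rntc
Hunk 4: at line 1 remove [ureek] add [hnjds,rsinj,uxpa] -> 7 lines: heztz rpzb hnjds rsinj uxpa pxvu rntc
Hunk 5: at line 2 remove [hnjds] add [aem] -> 7 lines: heztz rpzb aem rsinj uxpa pxvu rntc
Final line count: 7

Answer: 7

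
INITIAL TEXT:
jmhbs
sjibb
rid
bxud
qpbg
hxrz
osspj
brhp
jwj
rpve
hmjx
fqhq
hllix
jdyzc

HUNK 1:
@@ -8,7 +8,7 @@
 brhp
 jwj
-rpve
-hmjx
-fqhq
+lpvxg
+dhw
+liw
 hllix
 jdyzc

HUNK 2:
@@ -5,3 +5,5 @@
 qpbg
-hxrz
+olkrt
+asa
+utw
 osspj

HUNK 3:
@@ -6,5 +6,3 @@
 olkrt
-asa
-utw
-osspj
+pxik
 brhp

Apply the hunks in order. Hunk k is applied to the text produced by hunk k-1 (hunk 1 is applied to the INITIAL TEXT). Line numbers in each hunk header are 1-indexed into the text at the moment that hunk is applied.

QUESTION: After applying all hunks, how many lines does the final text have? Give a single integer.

Answer: 14

Derivation:
Hunk 1: at line 8 remove [rpve,hmjx,fqhq] add [lpvxg,dhw,liw] -> 14 lines: jmhbs sjibb rid bxud qpbg hxrz osspj brhp jwj lpvxg dhw liw hllix jdyzc
Hunk 2: at line 5 remove [hxrz] add [olkrt,asa,utw] -> 16 lines: jmhbs sjibb rid bxud qpbg olkrt asa utw osspj brhp jwj lpvxg dhw liw hllix jdyzc
Hunk 3: at line 6 remove [asa,utw,osspj] add [pxik] -> 14 lines: jmhbs sjibb rid bxud qpbg olkrt pxik brhp jwj lpvxg dhw liw hllix jdyzc
Final line count: 14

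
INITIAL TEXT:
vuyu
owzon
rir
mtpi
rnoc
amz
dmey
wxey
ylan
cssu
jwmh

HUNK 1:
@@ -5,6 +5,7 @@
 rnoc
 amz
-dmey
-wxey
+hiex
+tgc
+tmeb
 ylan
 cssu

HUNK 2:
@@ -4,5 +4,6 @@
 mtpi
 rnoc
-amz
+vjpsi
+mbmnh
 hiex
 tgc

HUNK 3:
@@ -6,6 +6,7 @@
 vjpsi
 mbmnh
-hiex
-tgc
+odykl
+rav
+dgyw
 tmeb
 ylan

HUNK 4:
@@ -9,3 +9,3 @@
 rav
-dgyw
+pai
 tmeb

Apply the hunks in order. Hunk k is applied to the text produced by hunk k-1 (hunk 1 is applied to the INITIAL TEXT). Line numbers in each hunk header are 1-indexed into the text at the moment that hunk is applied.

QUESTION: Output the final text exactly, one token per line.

Hunk 1: at line 5 remove [dmey,wxey] add [hiex,tgc,tmeb] -> 12 lines: vuyu owzon rir mtpi rnoc amz hiex tgc tmeb ylan cssu jwmh
Hunk 2: at line 4 remove [amz] add [vjpsi,mbmnh] -> 13 lines: vuyu owzon rir mtpi rnoc vjpsi mbmnh hiex tgc tmeb ylan cssu jwmh
Hunk 3: at line 6 remove [hiex,tgc] add [odykl,rav,dgyw] -> 14 lines: vuyu owzon rir mtpi rnoc vjpsi mbmnh odykl rav dgyw tmeb ylan cssu jwmh
Hunk 4: at line 9 remove [dgyw] add [pai] -> 14 lines: vuyu owzon rir mtpi rnoc vjpsi mbmnh odykl rav pai tmeb ylan cssu jwmh

Answer: vuyu
owzon
rir
mtpi
rnoc
vjpsi
mbmnh
odykl
rav
pai
tmeb
ylan
cssu
jwmh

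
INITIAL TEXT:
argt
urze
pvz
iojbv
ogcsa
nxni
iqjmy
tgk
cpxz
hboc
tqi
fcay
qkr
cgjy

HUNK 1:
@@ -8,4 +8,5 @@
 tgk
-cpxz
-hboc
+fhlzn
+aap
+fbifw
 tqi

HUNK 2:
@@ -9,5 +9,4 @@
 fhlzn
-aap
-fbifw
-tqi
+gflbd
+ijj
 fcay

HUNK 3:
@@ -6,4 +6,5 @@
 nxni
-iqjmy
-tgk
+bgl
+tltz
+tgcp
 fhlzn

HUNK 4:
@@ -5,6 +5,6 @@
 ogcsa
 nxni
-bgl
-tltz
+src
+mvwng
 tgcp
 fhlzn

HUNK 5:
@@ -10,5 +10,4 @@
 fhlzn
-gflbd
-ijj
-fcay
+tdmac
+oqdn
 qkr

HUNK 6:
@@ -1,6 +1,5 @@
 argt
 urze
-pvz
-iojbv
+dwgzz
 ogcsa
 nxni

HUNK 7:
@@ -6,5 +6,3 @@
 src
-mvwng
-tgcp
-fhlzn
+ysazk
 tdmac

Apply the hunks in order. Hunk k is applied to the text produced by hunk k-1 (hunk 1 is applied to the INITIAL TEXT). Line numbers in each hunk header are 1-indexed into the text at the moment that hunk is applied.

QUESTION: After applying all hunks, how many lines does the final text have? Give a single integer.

Answer: 11

Derivation:
Hunk 1: at line 8 remove [cpxz,hboc] add [fhlzn,aap,fbifw] -> 15 lines: argt urze pvz iojbv ogcsa nxni iqjmy tgk fhlzn aap fbifw tqi fcay qkr cgjy
Hunk 2: at line 9 remove [aap,fbifw,tqi] add [gflbd,ijj] -> 14 lines: argt urze pvz iojbv ogcsa nxni iqjmy tgk fhlzn gflbd ijj fcay qkr cgjy
Hunk 3: at line 6 remove [iqjmy,tgk] add [bgl,tltz,tgcp] -> 15 lines: argt urze pvz iojbv ogcsa nxni bgl tltz tgcp fhlzn gflbd ijj fcay qkr cgjy
Hunk 4: at line 5 remove [bgl,tltz] add [src,mvwng] -> 15 lines: argt urze pvz iojbv ogcsa nxni src mvwng tgcp fhlzn gflbd ijj fcay qkr cgjy
Hunk 5: at line 10 remove [gflbd,ijj,fcay] add [tdmac,oqdn] -> 14 lines: argt urze pvz iojbv ogcsa nxni src mvwng tgcp fhlzn tdmac oqdn qkr cgjy
Hunk 6: at line 1 remove [pvz,iojbv] add [dwgzz] -> 13 lines: argt urze dwgzz ogcsa nxni src mvwng tgcp fhlzn tdmac oqdn qkr cgjy
Hunk 7: at line 6 remove [mvwng,tgcp,fhlzn] add [ysazk] -> 11 lines: argt urze dwgzz ogcsa nxni src ysazk tdmac oqdn qkr cgjy
Final line count: 11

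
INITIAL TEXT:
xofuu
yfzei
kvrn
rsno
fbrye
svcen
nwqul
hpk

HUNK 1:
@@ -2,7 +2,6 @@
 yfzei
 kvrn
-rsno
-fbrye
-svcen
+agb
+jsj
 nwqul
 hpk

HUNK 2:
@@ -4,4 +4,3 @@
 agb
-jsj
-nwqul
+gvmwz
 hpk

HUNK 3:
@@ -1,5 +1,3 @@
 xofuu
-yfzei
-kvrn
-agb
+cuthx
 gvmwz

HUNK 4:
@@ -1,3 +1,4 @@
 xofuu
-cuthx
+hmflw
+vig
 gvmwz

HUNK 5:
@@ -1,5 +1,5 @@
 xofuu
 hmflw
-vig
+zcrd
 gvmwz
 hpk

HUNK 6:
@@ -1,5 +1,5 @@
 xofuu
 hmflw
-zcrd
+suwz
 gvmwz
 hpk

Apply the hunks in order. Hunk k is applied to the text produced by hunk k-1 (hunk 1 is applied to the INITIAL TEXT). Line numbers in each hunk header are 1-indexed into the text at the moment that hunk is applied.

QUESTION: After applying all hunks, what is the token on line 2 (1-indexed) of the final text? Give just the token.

Answer: hmflw

Derivation:
Hunk 1: at line 2 remove [rsno,fbrye,svcen] add [agb,jsj] -> 7 lines: xofuu yfzei kvrn agb jsj nwqul hpk
Hunk 2: at line 4 remove [jsj,nwqul] add [gvmwz] -> 6 lines: xofuu yfzei kvrn agb gvmwz hpk
Hunk 3: at line 1 remove [yfzei,kvrn,agb] add [cuthx] -> 4 lines: xofuu cuthx gvmwz hpk
Hunk 4: at line 1 remove [cuthx] add [hmflw,vig] -> 5 lines: xofuu hmflw vig gvmwz hpk
Hunk 5: at line 1 remove [vig] add [zcrd] -> 5 lines: xofuu hmflw zcrd gvmwz hpk
Hunk 6: at line 1 remove [zcrd] add [suwz] -> 5 lines: xofuu hmflw suwz gvmwz hpk
Final line 2: hmflw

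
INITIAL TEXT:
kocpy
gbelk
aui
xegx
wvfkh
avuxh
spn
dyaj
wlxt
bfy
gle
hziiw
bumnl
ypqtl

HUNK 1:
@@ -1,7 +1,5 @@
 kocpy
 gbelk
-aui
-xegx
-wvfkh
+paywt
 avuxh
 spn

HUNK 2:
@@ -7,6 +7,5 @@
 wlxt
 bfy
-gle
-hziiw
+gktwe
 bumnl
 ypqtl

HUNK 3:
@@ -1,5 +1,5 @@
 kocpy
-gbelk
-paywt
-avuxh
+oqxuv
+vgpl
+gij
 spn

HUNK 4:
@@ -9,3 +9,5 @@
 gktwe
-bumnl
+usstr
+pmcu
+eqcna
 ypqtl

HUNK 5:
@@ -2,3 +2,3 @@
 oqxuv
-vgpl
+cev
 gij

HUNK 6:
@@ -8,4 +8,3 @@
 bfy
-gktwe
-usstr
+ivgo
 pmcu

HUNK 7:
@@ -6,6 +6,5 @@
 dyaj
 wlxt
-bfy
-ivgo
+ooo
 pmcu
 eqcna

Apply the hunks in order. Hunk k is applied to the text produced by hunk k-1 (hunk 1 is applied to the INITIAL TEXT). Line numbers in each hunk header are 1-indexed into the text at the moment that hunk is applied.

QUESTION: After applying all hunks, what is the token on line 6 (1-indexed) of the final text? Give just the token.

Hunk 1: at line 1 remove [aui,xegx,wvfkh] add [paywt] -> 12 lines: kocpy gbelk paywt avuxh spn dyaj wlxt bfy gle hziiw bumnl ypqtl
Hunk 2: at line 7 remove [gle,hziiw] add [gktwe] -> 11 lines: kocpy gbelk paywt avuxh spn dyaj wlxt bfy gktwe bumnl ypqtl
Hunk 3: at line 1 remove [gbelk,paywt,avuxh] add [oqxuv,vgpl,gij] -> 11 lines: kocpy oqxuv vgpl gij spn dyaj wlxt bfy gktwe bumnl ypqtl
Hunk 4: at line 9 remove [bumnl] add [usstr,pmcu,eqcna] -> 13 lines: kocpy oqxuv vgpl gij spn dyaj wlxt bfy gktwe usstr pmcu eqcna ypqtl
Hunk 5: at line 2 remove [vgpl] add [cev] -> 13 lines: kocpy oqxuv cev gij spn dyaj wlxt bfy gktwe usstr pmcu eqcna ypqtl
Hunk 6: at line 8 remove [gktwe,usstr] add [ivgo] -> 12 lines: kocpy oqxuv cev gij spn dyaj wlxt bfy ivgo pmcu eqcna ypqtl
Hunk 7: at line 6 remove [bfy,ivgo] add [ooo] -> 11 lines: kocpy oqxuv cev gij spn dyaj wlxt ooo pmcu eqcna ypqtl
Final line 6: dyaj

Answer: dyaj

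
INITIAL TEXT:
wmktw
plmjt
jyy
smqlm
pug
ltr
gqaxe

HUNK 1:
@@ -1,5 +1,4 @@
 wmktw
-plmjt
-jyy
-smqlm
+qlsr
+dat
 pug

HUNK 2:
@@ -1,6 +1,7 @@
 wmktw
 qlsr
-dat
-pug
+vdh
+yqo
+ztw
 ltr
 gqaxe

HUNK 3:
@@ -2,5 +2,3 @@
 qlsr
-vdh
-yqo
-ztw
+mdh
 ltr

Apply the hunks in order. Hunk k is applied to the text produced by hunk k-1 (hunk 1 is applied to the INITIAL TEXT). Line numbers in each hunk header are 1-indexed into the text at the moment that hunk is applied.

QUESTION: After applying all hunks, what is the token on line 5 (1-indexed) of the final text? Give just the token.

Hunk 1: at line 1 remove [plmjt,jyy,smqlm] add [qlsr,dat] -> 6 lines: wmktw qlsr dat pug ltr gqaxe
Hunk 2: at line 1 remove [dat,pug] add [vdh,yqo,ztw] -> 7 lines: wmktw qlsr vdh yqo ztw ltr gqaxe
Hunk 3: at line 2 remove [vdh,yqo,ztw] add [mdh] -> 5 lines: wmktw qlsr mdh ltr gqaxe
Final line 5: gqaxe

Answer: gqaxe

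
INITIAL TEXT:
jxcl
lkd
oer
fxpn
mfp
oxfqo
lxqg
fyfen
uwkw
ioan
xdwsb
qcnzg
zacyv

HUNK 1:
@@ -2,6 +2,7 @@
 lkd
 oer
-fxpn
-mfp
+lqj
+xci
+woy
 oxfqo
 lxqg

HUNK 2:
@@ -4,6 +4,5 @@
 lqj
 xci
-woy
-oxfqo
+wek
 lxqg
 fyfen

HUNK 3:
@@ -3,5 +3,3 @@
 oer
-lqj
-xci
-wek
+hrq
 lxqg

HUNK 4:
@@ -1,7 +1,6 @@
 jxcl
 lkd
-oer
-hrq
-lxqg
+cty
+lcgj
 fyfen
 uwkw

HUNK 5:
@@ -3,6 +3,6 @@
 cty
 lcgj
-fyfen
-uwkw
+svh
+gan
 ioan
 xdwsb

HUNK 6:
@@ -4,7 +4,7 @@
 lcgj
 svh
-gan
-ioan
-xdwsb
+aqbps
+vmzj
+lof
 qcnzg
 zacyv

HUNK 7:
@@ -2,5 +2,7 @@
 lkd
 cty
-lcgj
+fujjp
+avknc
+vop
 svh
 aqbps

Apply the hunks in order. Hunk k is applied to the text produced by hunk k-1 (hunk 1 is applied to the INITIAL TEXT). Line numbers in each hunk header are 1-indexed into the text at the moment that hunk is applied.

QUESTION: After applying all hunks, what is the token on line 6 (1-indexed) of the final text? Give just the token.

Answer: vop

Derivation:
Hunk 1: at line 2 remove [fxpn,mfp] add [lqj,xci,woy] -> 14 lines: jxcl lkd oer lqj xci woy oxfqo lxqg fyfen uwkw ioan xdwsb qcnzg zacyv
Hunk 2: at line 4 remove [woy,oxfqo] add [wek] -> 13 lines: jxcl lkd oer lqj xci wek lxqg fyfen uwkw ioan xdwsb qcnzg zacyv
Hunk 3: at line 3 remove [lqj,xci,wek] add [hrq] -> 11 lines: jxcl lkd oer hrq lxqg fyfen uwkw ioan xdwsb qcnzg zacyv
Hunk 4: at line 1 remove [oer,hrq,lxqg] add [cty,lcgj] -> 10 lines: jxcl lkd cty lcgj fyfen uwkw ioan xdwsb qcnzg zacyv
Hunk 5: at line 3 remove [fyfen,uwkw] add [svh,gan] -> 10 lines: jxcl lkd cty lcgj svh gan ioan xdwsb qcnzg zacyv
Hunk 6: at line 4 remove [gan,ioan,xdwsb] add [aqbps,vmzj,lof] -> 10 lines: jxcl lkd cty lcgj svh aqbps vmzj lof qcnzg zacyv
Hunk 7: at line 2 remove [lcgj] add [fujjp,avknc,vop] -> 12 lines: jxcl lkd cty fujjp avknc vop svh aqbps vmzj lof qcnzg zacyv
Final line 6: vop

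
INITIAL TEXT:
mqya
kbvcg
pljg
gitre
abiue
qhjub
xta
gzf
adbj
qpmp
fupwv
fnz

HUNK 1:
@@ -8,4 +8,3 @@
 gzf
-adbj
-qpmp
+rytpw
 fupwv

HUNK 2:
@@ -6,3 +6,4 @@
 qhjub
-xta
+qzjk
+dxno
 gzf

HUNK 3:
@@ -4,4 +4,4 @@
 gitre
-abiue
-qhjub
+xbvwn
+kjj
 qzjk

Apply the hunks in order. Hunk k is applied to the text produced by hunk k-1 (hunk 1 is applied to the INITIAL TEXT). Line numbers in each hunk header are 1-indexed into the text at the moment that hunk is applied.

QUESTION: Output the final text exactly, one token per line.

Hunk 1: at line 8 remove [adbj,qpmp] add [rytpw] -> 11 lines: mqya kbvcg pljg gitre abiue qhjub xta gzf rytpw fupwv fnz
Hunk 2: at line 6 remove [xta] add [qzjk,dxno] -> 12 lines: mqya kbvcg pljg gitre abiue qhjub qzjk dxno gzf rytpw fupwv fnz
Hunk 3: at line 4 remove [abiue,qhjub] add [xbvwn,kjj] -> 12 lines: mqya kbvcg pljg gitre xbvwn kjj qzjk dxno gzf rytpw fupwv fnz

Answer: mqya
kbvcg
pljg
gitre
xbvwn
kjj
qzjk
dxno
gzf
rytpw
fupwv
fnz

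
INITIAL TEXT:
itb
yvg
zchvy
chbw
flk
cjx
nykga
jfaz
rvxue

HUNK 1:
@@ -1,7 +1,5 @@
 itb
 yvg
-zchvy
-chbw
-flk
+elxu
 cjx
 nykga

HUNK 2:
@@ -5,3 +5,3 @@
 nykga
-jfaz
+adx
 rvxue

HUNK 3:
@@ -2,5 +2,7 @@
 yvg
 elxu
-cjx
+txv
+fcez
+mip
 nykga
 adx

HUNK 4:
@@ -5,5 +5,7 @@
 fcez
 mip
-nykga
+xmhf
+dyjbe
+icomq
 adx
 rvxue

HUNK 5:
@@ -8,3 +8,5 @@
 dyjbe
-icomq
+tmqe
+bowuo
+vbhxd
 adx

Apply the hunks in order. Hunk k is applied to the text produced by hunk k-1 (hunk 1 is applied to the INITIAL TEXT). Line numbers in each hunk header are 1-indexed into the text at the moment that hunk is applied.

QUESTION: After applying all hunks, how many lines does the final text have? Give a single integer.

Answer: 13

Derivation:
Hunk 1: at line 1 remove [zchvy,chbw,flk] add [elxu] -> 7 lines: itb yvg elxu cjx nykga jfaz rvxue
Hunk 2: at line 5 remove [jfaz] add [adx] -> 7 lines: itb yvg elxu cjx nykga adx rvxue
Hunk 3: at line 2 remove [cjx] add [txv,fcez,mip] -> 9 lines: itb yvg elxu txv fcez mip nykga adx rvxue
Hunk 4: at line 5 remove [nykga] add [xmhf,dyjbe,icomq] -> 11 lines: itb yvg elxu txv fcez mip xmhf dyjbe icomq adx rvxue
Hunk 5: at line 8 remove [icomq] add [tmqe,bowuo,vbhxd] -> 13 lines: itb yvg elxu txv fcez mip xmhf dyjbe tmqe bowuo vbhxd adx rvxue
Final line count: 13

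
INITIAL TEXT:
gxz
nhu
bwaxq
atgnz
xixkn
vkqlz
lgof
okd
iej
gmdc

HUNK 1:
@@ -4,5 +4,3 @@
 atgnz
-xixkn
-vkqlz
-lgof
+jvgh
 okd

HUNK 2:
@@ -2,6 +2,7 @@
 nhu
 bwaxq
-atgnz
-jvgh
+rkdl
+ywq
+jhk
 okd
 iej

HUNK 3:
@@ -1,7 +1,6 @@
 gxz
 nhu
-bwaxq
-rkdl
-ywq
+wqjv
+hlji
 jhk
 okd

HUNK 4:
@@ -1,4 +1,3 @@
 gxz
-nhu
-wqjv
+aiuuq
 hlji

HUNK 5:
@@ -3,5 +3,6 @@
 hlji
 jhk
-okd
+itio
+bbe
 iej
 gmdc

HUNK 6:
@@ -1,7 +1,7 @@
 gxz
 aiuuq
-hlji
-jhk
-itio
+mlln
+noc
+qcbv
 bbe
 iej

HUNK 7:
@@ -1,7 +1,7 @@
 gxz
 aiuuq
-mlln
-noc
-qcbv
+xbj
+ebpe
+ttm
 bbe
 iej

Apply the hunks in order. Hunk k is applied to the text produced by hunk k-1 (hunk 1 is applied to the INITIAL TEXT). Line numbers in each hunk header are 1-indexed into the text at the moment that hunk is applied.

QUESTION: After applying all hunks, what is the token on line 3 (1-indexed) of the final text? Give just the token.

Answer: xbj

Derivation:
Hunk 1: at line 4 remove [xixkn,vkqlz,lgof] add [jvgh] -> 8 lines: gxz nhu bwaxq atgnz jvgh okd iej gmdc
Hunk 2: at line 2 remove [atgnz,jvgh] add [rkdl,ywq,jhk] -> 9 lines: gxz nhu bwaxq rkdl ywq jhk okd iej gmdc
Hunk 3: at line 1 remove [bwaxq,rkdl,ywq] add [wqjv,hlji] -> 8 lines: gxz nhu wqjv hlji jhk okd iej gmdc
Hunk 4: at line 1 remove [nhu,wqjv] add [aiuuq] -> 7 lines: gxz aiuuq hlji jhk okd iej gmdc
Hunk 5: at line 3 remove [okd] add [itio,bbe] -> 8 lines: gxz aiuuq hlji jhk itio bbe iej gmdc
Hunk 6: at line 1 remove [hlji,jhk,itio] add [mlln,noc,qcbv] -> 8 lines: gxz aiuuq mlln noc qcbv bbe iej gmdc
Hunk 7: at line 1 remove [mlln,noc,qcbv] add [xbj,ebpe,ttm] -> 8 lines: gxz aiuuq xbj ebpe ttm bbe iej gmdc
Final line 3: xbj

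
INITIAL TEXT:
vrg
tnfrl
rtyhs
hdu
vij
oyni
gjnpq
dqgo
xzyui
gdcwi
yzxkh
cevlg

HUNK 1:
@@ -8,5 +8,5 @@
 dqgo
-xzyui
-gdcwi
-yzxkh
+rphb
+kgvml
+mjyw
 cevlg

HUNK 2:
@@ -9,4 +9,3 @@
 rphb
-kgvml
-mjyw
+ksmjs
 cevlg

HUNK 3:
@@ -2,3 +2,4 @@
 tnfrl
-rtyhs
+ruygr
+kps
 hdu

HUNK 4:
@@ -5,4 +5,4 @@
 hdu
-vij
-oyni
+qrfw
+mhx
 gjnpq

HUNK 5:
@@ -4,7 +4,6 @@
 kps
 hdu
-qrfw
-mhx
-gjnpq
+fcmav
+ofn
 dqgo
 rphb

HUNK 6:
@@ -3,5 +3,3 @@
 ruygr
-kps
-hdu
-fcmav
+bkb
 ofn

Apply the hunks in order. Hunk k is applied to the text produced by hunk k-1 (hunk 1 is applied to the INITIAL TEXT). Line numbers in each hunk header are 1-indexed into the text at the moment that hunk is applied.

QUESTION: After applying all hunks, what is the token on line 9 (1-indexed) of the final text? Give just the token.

Hunk 1: at line 8 remove [xzyui,gdcwi,yzxkh] add [rphb,kgvml,mjyw] -> 12 lines: vrg tnfrl rtyhs hdu vij oyni gjnpq dqgo rphb kgvml mjyw cevlg
Hunk 2: at line 9 remove [kgvml,mjyw] add [ksmjs] -> 11 lines: vrg tnfrl rtyhs hdu vij oyni gjnpq dqgo rphb ksmjs cevlg
Hunk 3: at line 2 remove [rtyhs] add [ruygr,kps] -> 12 lines: vrg tnfrl ruygr kps hdu vij oyni gjnpq dqgo rphb ksmjs cevlg
Hunk 4: at line 5 remove [vij,oyni] add [qrfw,mhx] -> 12 lines: vrg tnfrl ruygr kps hdu qrfw mhx gjnpq dqgo rphb ksmjs cevlg
Hunk 5: at line 4 remove [qrfw,mhx,gjnpq] add [fcmav,ofn] -> 11 lines: vrg tnfrl ruygr kps hdu fcmav ofn dqgo rphb ksmjs cevlg
Hunk 6: at line 3 remove [kps,hdu,fcmav] add [bkb] -> 9 lines: vrg tnfrl ruygr bkb ofn dqgo rphb ksmjs cevlg
Final line 9: cevlg

Answer: cevlg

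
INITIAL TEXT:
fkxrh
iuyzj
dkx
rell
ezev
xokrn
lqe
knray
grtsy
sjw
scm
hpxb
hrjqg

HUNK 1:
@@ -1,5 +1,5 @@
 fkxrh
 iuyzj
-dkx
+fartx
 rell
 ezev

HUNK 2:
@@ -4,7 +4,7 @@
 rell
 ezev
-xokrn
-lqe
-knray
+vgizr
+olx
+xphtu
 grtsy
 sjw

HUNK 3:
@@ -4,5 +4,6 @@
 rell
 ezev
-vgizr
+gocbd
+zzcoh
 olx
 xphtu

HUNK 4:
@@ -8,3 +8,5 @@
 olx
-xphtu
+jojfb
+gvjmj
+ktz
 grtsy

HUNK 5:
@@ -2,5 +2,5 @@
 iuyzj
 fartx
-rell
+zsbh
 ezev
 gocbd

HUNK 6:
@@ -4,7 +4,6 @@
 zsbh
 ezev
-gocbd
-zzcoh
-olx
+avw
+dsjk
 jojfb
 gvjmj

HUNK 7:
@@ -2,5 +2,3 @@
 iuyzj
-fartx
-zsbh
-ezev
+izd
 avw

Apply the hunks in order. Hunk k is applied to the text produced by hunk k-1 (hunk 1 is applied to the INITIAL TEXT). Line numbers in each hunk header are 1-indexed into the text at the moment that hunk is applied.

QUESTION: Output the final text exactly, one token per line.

Answer: fkxrh
iuyzj
izd
avw
dsjk
jojfb
gvjmj
ktz
grtsy
sjw
scm
hpxb
hrjqg

Derivation:
Hunk 1: at line 1 remove [dkx] add [fartx] -> 13 lines: fkxrh iuyzj fartx rell ezev xokrn lqe knray grtsy sjw scm hpxb hrjqg
Hunk 2: at line 4 remove [xokrn,lqe,knray] add [vgizr,olx,xphtu] -> 13 lines: fkxrh iuyzj fartx rell ezev vgizr olx xphtu grtsy sjw scm hpxb hrjqg
Hunk 3: at line 4 remove [vgizr] add [gocbd,zzcoh] -> 14 lines: fkxrh iuyzj fartx rell ezev gocbd zzcoh olx xphtu grtsy sjw scm hpxb hrjqg
Hunk 4: at line 8 remove [xphtu] add [jojfb,gvjmj,ktz] -> 16 lines: fkxrh iuyzj fartx rell ezev gocbd zzcoh olx jojfb gvjmj ktz grtsy sjw scm hpxb hrjqg
Hunk 5: at line 2 remove [rell] add [zsbh] -> 16 lines: fkxrh iuyzj fartx zsbh ezev gocbd zzcoh olx jojfb gvjmj ktz grtsy sjw scm hpxb hrjqg
Hunk 6: at line 4 remove [gocbd,zzcoh,olx] add [avw,dsjk] -> 15 lines: fkxrh iuyzj fartx zsbh ezev avw dsjk jojfb gvjmj ktz grtsy sjw scm hpxb hrjqg
Hunk 7: at line 2 remove [fartx,zsbh,ezev] add [izd] -> 13 lines: fkxrh iuyzj izd avw dsjk jojfb gvjmj ktz grtsy sjw scm hpxb hrjqg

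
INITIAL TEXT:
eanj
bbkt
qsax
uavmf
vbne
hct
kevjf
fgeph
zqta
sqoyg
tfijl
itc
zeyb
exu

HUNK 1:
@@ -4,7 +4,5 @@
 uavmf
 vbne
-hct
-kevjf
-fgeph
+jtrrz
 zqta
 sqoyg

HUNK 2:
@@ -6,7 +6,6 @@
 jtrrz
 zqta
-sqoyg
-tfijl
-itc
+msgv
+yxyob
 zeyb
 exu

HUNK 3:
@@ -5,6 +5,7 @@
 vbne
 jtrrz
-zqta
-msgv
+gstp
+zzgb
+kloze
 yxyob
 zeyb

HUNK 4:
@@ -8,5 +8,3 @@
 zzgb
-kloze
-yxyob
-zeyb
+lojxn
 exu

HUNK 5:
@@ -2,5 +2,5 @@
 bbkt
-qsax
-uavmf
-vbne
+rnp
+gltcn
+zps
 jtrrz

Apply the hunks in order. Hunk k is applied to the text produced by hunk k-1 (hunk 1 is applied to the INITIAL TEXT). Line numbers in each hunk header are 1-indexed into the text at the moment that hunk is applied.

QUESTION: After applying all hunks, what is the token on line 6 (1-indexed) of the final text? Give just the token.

Hunk 1: at line 4 remove [hct,kevjf,fgeph] add [jtrrz] -> 12 lines: eanj bbkt qsax uavmf vbne jtrrz zqta sqoyg tfijl itc zeyb exu
Hunk 2: at line 6 remove [sqoyg,tfijl,itc] add [msgv,yxyob] -> 11 lines: eanj bbkt qsax uavmf vbne jtrrz zqta msgv yxyob zeyb exu
Hunk 3: at line 5 remove [zqta,msgv] add [gstp,zzgb,kloze] -> 12 lines: eanj bbkt qsax uavmf vbne jtrrz gstp zzgb kloze yxyob zeyb exu
Hunk 4: at line 8 remove [kloze,yxyob,zeyb] add [lojxn] -> 10 lines: eanj bbkt qsax uavmf vbne jtrrz gstp zzgb lojxn exu
Hunk 5: at line 2 remove [qsax,uavmf,vbne] add [rnp,gltcn,zps] -> 10 lines: eanj bbkt rnp gltcn zps jtrrz gstp zzgb lojxn exu
Final line 6: jtrrz

Answer: jtrrz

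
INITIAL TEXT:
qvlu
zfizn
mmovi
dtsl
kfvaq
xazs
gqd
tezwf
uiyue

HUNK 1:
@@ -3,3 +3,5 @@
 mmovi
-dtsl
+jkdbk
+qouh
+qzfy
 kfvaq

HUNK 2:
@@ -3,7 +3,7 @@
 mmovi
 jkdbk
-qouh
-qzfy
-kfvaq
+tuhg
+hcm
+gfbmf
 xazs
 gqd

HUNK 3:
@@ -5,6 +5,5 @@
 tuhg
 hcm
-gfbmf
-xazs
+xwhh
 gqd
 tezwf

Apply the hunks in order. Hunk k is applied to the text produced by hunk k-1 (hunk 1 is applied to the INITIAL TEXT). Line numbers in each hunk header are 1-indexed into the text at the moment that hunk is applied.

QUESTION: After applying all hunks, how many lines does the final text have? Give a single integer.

Hunk 1: at line 3 remove [dtsl] add [jkdbk,qouh,qzfy] -> 11 lines: qvlu zfizn mmovi jkdbk qouh qzfy kfvaq xazs gqd tezwf uiyue
Hunk 2: at line 3 remove [qouh,qzfy,kfvaq] add [tuhg,hcm,gfbmf] -> 11 lines: qvlu zfizn mmovi jkdbk tuhg hcm gfbmf xazs gqd tezwf uiyue
Hunk 3: at line 5 remove [gfbmf,xazs] add [xwhh] -> 10 lines: qvlu zfizn mmovi jkdbk tuhg hcm xwhh gqd tezwf uiyue
Final line count: 10

Answer: 10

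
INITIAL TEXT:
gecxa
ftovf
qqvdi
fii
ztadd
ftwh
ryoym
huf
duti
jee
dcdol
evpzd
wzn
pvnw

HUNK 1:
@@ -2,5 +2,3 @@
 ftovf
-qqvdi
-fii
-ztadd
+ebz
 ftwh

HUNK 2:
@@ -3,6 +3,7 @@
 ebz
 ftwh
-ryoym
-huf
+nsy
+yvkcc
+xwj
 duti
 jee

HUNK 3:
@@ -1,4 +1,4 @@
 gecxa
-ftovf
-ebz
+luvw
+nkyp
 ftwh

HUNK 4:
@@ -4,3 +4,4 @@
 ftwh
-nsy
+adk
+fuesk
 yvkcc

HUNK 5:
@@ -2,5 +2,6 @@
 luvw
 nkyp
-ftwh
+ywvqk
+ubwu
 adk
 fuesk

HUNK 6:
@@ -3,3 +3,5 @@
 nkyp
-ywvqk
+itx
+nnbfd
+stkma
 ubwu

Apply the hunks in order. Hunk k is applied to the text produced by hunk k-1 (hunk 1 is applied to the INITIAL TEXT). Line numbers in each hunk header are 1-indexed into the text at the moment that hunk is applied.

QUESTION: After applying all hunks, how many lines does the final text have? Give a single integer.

Hunk 1: at line 2 remove [qqvdi,fii,ztadd] add [ebz] -> 12 lines: gecxa ftovf ebz ftwh ryoym huf duti jee dcdol evpzd wzn pvnw
Hunk 2: at line 3 remove [ryoym,huf] add [nsy,yvkcc,xwj] -> 13 lines: gecxa ftovf ebz ftwh nsy yvkcc xwj duti jee dcdol evpzd wzn pvnw
Hunk 3: at line 1 remove [ftovf,ebz] add [luvw,nkyp] -> 13 lines: gecxa luvw nkyp ftwh nsy yvkcc xwj duti jee dcdol evpzd wzn pvnw
Hunk 4: at line 4 remove [nsy] add [adk,fuesk] -> 14 lines: gecxa luvw nkyp ftwh adk fuesk yvkcc xwj duti jee dcdol evpzd wzn pvnw
Hunk 5: at line 2 remove [ftwh] add [ywvqk,ubwu] -> 15 lines: gecxa luvw nkyp ywvqk ubwu adk fuesk yvkcc xwj duti jee dcdol evpzd wzn pvnw
Hunk 6: at line 3 remove [ywvqk] add [itx,nnbfd,stkma] -> 17 lines: gecxa luvw nkyp itx nnbfd stkma ubwu adk fuesk yvkcc xwj duti jee dcdol evpzd wzn pvnw
Final line count: 17

Answer: 17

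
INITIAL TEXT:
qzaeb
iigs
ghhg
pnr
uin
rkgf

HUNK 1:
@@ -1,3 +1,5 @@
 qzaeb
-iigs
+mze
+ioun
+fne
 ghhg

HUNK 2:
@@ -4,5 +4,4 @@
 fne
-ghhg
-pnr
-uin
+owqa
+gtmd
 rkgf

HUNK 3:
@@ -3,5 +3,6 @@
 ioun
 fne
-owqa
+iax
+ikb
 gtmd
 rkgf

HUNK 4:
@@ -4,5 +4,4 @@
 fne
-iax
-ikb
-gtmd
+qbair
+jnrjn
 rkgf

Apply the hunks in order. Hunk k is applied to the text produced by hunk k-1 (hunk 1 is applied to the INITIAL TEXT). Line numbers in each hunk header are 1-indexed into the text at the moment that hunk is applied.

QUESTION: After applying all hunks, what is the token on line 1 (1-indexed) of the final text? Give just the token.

Hunk 1: at line 1 remove [iigs] add [mze,ioun,fne] -> 8 lines: qzaeb mze ioun fne ghhg pnr uin rkgf
Hunk 2: at line 4 remove [ghhg,pnr,uin] add [owqa,gtmd] -> 7 lines: qzaeb mze ioun fne owqa gtmd rkgf
Hunk 3: at line 3 remove [owqa] add [iax,ikb] -> 8 lines: qzaeb mze ioun fne iax ikb gtmd rkgf
Hunk 4: at line 4 remove [iax,ikb,gtmd] add [qbair,jnrjn] -> 7 lines: qzaeb mze ioun fne qbair jnrjn rkgf
Final line 1: qzaeb

Answer: qzaeb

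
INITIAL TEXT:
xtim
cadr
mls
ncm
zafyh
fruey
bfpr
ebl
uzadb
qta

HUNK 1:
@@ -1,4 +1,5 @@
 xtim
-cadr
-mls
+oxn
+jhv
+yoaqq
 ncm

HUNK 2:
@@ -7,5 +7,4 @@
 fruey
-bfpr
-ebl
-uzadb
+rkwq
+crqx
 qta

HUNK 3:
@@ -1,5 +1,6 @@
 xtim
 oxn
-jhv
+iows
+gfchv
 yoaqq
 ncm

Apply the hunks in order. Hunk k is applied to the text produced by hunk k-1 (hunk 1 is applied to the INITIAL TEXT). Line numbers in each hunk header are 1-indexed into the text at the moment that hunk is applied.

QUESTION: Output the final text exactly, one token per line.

Answer: xtim
oxn
iows
gfchv
yoaqq
ncm
zafyh
fruey
rkwq
crqx
qta

Derivation:
Hunk 1: at line 1 remove [cadr,mls] add [oxn,jhv,yoaqq] -> 11 lines: xtim oxn jhv yoaqq ncm zafyh fruey bfpr ebl uzadb qta
Hunk 2: at line 7 remove [bfpr,ebl,uzadb] add [rkwq,crqx] -> 10 lines: xtim oxn jhv yoaqq ncm zafyh fruey rkwq crqx qta
Hunk 3: at line 1 remove [jhv] add [iows,gfchv] -> 11 lines: xtim oxn iows gfchv yoaqq ncm zafyh fruey rkwq crqx qta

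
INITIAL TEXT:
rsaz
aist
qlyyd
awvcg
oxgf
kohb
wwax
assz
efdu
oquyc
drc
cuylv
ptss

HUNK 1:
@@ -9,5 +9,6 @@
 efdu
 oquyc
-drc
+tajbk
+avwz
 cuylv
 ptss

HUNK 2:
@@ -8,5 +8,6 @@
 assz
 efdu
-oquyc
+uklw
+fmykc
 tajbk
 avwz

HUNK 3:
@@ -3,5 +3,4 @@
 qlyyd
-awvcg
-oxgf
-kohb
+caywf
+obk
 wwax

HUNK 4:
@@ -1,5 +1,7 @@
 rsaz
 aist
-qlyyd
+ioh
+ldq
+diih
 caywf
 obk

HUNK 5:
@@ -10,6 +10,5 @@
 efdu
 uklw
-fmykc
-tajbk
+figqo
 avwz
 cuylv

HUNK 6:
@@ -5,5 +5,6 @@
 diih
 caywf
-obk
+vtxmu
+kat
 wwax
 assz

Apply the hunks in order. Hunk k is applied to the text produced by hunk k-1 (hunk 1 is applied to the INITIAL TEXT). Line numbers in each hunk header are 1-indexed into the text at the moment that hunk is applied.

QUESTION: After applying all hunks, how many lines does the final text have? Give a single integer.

Hunk 1: at line 9 remove [drc] add [tajbk,avwz] -> 14 lines: rsaz aist qlyyd awvcg oxgf kohb wwax assz efdu oquyc tajbk avwz cuylv ptss
Hunk 2: at line 8 remove [oquyc] add [uklw,fmykc] -> 15 lines: rsaz aist qlyyd awvcg oxgf kohb wwax assz efdu uklw fmykc tajbk avwz cuylv ptss
Hunk 3: at line 3 remove [awvcg,oxgf,kohb] add [caywf,obk] -> 14 lines: rsaz aist qlyyd caywf obk wwax assz efdu uklw fmykc tajbk avwz cuylv ptss
Hunk 4: at line 1 remove [qlyyd] add [ioh,ldq,diih] -> 16 lines: rsaz aist ioh ldq diih caywf obk wwax assz efdu uklw fmykc tajbk avwz cuylv ptss
Hunk 5: at line 10 remove [fmykc,tajbk] add [figqo] -> 15 lines: rsaz aist ioh ldq diih caywf obk wwax assz efdu uklw figqo avwz cuylv ptss
Hunk 6: at line 5 remove [obk] add [vtxmu,kat] -> 16 lines: rsaz aist ioh ldq diih caywf vtxmu kat wwax assz efdu uklw figqo avwz cuylv ptss
Final line count: 16

Answer: 16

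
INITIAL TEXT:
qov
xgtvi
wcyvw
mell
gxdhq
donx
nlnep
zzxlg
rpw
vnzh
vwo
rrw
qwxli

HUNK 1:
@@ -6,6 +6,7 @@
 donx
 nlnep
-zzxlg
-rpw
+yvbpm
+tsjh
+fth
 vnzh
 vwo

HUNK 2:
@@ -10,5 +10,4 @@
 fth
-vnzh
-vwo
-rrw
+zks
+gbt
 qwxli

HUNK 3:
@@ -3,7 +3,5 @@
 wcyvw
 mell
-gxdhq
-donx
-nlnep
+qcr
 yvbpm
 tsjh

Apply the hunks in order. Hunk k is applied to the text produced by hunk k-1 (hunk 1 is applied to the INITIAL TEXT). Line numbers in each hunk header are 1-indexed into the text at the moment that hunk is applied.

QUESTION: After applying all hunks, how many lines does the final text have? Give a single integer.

Hunk 1: at line 6 remove [zzxlg,rpw] add [yvbpm,tsjh,fth] -> 14 lines: qov xgtvi wcyvw mell gxdhq donx nlnep yvbpm tsjh fth vnzh vwo rrw qwxli
Hunk 2: at line 10 remove [vnzh,vwo,rrw] add [zks,gbt] -> 13 lines: qov xgtvi wcyvw mell gxdhq donx nlnep yvbpm tsjh fth zks gbt qwxli
Hunk 3: at line 3 remove [gxdhq,donx,nlnep] add [qcr] -> 11 lines: qov xgtvi wcyvw mell qcr yvbpm tsjh fth zks gbt qwxli
Final line count: 11

Answer: 11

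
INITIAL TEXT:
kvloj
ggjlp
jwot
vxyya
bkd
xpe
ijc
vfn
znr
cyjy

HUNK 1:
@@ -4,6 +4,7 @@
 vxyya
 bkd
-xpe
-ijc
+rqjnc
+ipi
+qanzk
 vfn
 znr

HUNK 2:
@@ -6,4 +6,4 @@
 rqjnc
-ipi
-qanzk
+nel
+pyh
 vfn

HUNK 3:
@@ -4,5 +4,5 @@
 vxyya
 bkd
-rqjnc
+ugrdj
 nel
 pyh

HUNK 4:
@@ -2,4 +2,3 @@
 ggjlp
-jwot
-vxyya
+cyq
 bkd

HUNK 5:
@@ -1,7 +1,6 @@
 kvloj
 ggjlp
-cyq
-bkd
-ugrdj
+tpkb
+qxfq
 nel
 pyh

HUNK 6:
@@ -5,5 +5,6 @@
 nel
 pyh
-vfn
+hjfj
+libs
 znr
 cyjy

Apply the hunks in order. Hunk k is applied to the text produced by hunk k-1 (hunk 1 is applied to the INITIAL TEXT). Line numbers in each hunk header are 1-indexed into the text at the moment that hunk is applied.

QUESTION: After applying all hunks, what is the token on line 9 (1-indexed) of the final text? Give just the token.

Answer: znr

Derivation:
Hunk 1: at line 4 remove [xpe,ijc] add [rqjnc,ipi,qanzk] -> 11 lines: kvloj ggjlp jwot vxyya bkd rqjnc ipi qanzk vfn znr cyjy
Hunk 2: at line 6 remove [ipi,qanzk] add [nel,pyh] -> 11 lines: kvloj ggjlp jwot vxyya bkd rqjnc nel pyh vfn znr cyjy
Hunk 3: at line 4 remove [rqjnc] add [ugrdj] -> 11 lines: kvloj ggjlp jwot vxyya bkd ugrdj nel pyh vfn znr cyjy
Hunk 4: at line 2 remove [jwot,vxyya] add [cyq] -> 10 lines: kvloj ggjlp cyq bkd ugrdj nel pyh vfn znr cyjy
Hunk 5: at line 1 remove [cyq,bkd,ugrdj] add [tpkb,qxfq] -> 9 lines: kvloj ggjlp tpkb qxfq nel pyh vfn znr cyjy
Hunk 6: at line 5 remove [vfn] add [hjfj,libs] -> 10 lines: kvloj ggjlp tpkb qxfq nel pyh hjfj libs znr cyjy
Final line 9: znr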